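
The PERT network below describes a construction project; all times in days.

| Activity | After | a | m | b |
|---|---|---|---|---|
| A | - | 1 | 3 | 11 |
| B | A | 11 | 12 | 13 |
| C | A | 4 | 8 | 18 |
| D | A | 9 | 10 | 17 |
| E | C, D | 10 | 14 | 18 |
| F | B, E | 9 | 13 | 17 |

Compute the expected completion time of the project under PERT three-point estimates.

te_A = (1 + 4·3 + 11)/6 = 24/6 = 4
te_B = (11 + 4·12 + 13)/6 = 72/6 = 12
te_C = (4 + 4·8 + 18)/6 = 54/6 = 9
te_D = (9 + 4·10 + 17)/6 = 66/6 = 11
te_E = (10 + 4·14 + 18)/6 = 84/6 = 14
te_F = (9 + 4·13 + 17)/6 = 78/6 = 13

Forward pass:
ES_A = 0; EF_A = 4
ES_B = 4; EF_B = 4+12 = 16
ES_C = 4; EF_C = 4+9 = 13
ES_D = 4; EF_D = 4+11 = 15
ES_E = max(EF_C=13, EF_D=15) = 15; EF_E = 15+14 = 29
ES_F = max(EF_B=16, EF_E=29) = 29; EF_F = 29+13 = 42
Expected project duration μ = 42 days. Critical path: A → D → E → F.

42 days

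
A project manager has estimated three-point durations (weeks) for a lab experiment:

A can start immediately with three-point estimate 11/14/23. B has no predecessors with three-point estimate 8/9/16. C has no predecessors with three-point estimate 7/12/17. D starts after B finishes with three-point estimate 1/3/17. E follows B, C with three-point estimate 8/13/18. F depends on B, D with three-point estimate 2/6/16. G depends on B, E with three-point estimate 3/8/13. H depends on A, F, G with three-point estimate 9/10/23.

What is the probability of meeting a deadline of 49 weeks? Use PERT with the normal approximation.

0.859

te_A = (11 + 4·14 + 23)/6 = 90/6 = 15; σ²_A = ((23−11)/6)² = 4.000
te_B = (8 + 4·9 + 16)/6 = 60/6 = 10; σ²_B = ((16−8)/6)² = 1.778
te_C = (7 + 4·12 + 17)/6 = 72/6 = 12; σ²_C = ((17−7)/6)² = 2.778
te_D = (1 + 4·3 + 17)/6 = 30/6 = 5; σ²_D = ((17−1)/6)² = 7.111
te_E = (8 + 4·13 + 18)/6 = 78/6 = 13; σ²_E = ((18−8)/6)² = 2.778
te_F = (2 + 4·6 + 16)/6 = 42/6 = 7; σ²_F = ((16−2)/6)² = 5.444
te_G = (3 + 4·8 + 13)/6 = 48/6 = 8; σ²_G = ((13−3)/6)² = 2.778
te_H = (9 + 4·10 + 23)/6 = 72/6 = 12; σ²_H = ((23−9)/6)² = 5.444

Forward pass:
ES_A = 0; EF_A = 15
ES_B = 0; EF_B = 10
ES_C = 0; EF_C = 12
ES_D = 10; EF_D = 10+5 = 15
ES_E = max(EF_B=10, EF_C=12) = 12; EF_E = 12+13 = 25
ES_F = max(EF_B=10, EF_D=15) = 15; EF_F = 15+7 = 22
ES_G = max(EF_B=10, EF_E=25) = 25; EF_G = 25+8 = 33
ES_H = max(EF_A=15, EF_F=22, EF_G=33) = 33; EF_H = 33+12 = 45
Expected project duration μ = 45 weeks. Critical path: C → E → G → H.

Variance along critical path = 2.778 + 2.778 + 2.778 + 5.444 = 13.778; σ = √13.778 = 3.712 weeks.
Z = (49 − 45) / 3.712 = 1.078
P(T ≤ 49) = Φ(1.078) ≈ 0.859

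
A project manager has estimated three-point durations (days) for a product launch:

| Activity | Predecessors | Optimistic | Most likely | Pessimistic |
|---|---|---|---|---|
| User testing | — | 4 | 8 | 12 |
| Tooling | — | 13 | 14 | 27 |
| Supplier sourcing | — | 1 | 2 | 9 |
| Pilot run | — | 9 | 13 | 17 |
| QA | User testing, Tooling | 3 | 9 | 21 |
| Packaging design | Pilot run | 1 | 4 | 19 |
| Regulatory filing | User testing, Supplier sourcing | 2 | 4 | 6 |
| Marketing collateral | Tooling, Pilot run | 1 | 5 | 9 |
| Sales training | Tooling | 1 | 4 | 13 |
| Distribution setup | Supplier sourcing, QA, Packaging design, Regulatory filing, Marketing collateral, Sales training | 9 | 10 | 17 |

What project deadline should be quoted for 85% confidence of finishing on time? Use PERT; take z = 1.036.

te_User testing = (4 + 4·8 + 12)/6 = 48/6 = 8; σ²_User testing = ((12−4)/6)² = 1.778
te_Tooling = (13 + 4·14 + 27)/6 = 96/6 = 16; σ²_Tooling = ((27−13)/6)² = 5.444
te_Supplier sourcing = (1 + 4·2 + 9)/6 = 18/6 = 3; σ²_Supplier sourcing = ((9−1)/6)² = 1.778
te_Pilot run = (9 + 4·13 + 17)/6 = 78/6 = 13; σ²_Pilot run = ((17−9)/6)² = 1.778
te_QA = (3 + 4·9 + 21)/6 = 60/6 = 10; σ²_QA = ((21−3)/6)² = 9.000
te_Packaging design = (1 + 4·4 + 19)/6 = 36/6 = 6; σ²_Packaging design = ((19−1)/6)² = 9.000
te_Regulatory filing = (2 + 4·4 + 6)/6 = 24/6 = 4; σ²_Regulatory filing = ((6−2)/6)² = 0.444
te_Marketing collateral = (1 + 4·5 + 9)/6 = 30/6 = 5; σ²_Marketing collateral = ((9−1)/6)² = 1.778
te_Sales training = (1 + 4·4 + 13)/6 = 30/6 = 5; σ²_Sales training = ((13−1)/6)² = 4.000
te_Distribution setup = (9 + 4·10 + 17)/6 = 66/6 = 11; σ²_Distribution setup = ((17−9)/6)² = 1.778

Forward pass:
ES_User testing = 0; EF_User testing = 8
ES_Tooling = 0; EF_Tooling = 16
ES_Supplier sourcing = 0; EF_Supplier sourcing = 3
ES_Pilot run = 0; EF_Pilot run = 13
ES_QA = max(EF_User testing=8, EF_Tooling=16) = 16; EF_QA = 16+10 = 26
ES_Packaging design = 13; EF_Packaging design = 13+6 = 19
ES_Regulatory filing = max(EF_User testing=8, EF_Supplier sourcing=3) = 8; EF_Regulatory filing = 8+4 = 12
ES_Marketing collateral = max(EF_Tooling=16, EF_Pilot run=13) = 16; EF_Marketing collateral = 16+5 = 21
ES_Sales training = 16; EF_Sales training = 16+5 = 21
ES_Distribution setup = max(EF_Supplier sourcing=3, EF_QA=26, EF_Packaging design=19, EF_Regulatory filing=12, EF_Marketing collateral=21, EF_Sales training=21) = 26; EF_Distribution setup = 26+11 = 37
Expected project duration μ = 37 days. Critical path: Tooling → QA → Distribution setup.

Variance along critical path = 5.444 + 9.000 + 1.778 = 16.222; σ = 4.028 days.
D = μ + z·σ = 37 + 1.036·4.028 = 41.2 days

41.2 days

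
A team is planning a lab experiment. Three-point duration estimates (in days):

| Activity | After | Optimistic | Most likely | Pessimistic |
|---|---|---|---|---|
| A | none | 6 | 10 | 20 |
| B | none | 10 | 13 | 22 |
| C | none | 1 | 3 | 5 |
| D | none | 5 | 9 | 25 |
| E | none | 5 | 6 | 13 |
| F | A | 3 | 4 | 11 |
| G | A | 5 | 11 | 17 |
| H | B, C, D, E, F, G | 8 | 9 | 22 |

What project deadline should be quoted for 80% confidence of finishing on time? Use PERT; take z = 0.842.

36.2 days

te_A = (6 + 4·10 + 20)/6 = 66/6 = 11; σ²_A = ((20−6)/6)² = 5.444
te_B = (10 + 4·13 + 22)/6 = 84/6 = 14; σ²_B = ((22−10)/6)² = 4.000
te_C = (1 + 4·3 + 5)/6 = 18/6 = 3; σ²_C = ((5−1)/6)² = 0.444
te_D = (5 + 4·9 + 25)/6 = 66/6 = 11; σ²_D = ((25−5)/6)² = 11.111
te_E = (5 + 4·6 + 13)/6 = 42/6 = 7; σ²_E = ((13−5)/6)² = 1.778
te_F = (3 + 4·4 + 11)/6 = 30/6 = 5; σ²_F = ((11−3)/6)² = 1.778
te_G = (5 + 4·11 + 17)/6 = 66/6 = 11; σ²_G = ((17−5)/6)² = 4.000
te_H = (8 + 4·9 + 22)/6 = 66/6 = 11; σ²_H = ((22−8)/6)² = 5.444

Forward pass:
ES_A = 0; EF_A = 11
ES_B = 0; EF_B = 14
ES_C = 0; EF_C = 3
ES_D = 0; EF_D = 11
ES_E = 0; EF_E = 7
ES_F = 11; EF_F = 11+5 = 16
ES_G = 11; EF_G = 11+11 = 22
ES_H = max(EF_B=14, EF_C=3, EF_D=11, EF_E=7, EF_F=16, EF_G=22) = 22; EF_H = 22+11 = 33
Expected project duration μ = 33 days. Critical path: A → G → H.

Variance along critical path = 5.444 + 4.000 + 5.444 = 14.889; σ = 3.859 days.
D = μ + z·σ = 33 + 0.842·3.859 = 36.2 days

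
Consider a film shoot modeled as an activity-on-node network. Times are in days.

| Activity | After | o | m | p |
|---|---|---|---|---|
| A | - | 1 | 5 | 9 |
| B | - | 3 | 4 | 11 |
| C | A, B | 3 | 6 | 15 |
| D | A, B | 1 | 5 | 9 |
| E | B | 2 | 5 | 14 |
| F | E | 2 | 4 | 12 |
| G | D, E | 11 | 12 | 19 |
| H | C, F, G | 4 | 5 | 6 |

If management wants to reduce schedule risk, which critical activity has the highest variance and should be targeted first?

te_A = (1 + 4·5 + 9)/6 = 30/6 = 5; σ²_A = ((9−1)/6)² = 1.778
te_B = (3 + 4·4 + 11)/6 = 30/6 = 5; σ²_B = ((11−3)/6)² = 1.778
te_C = (3 + 4·6 + 15)/6 = 42/6 = 7; σ²_C = ((15−3)/6)² = 4.000
te_D = (1 + 4·5 + 9)/6 = 30/6 = 5; σ²_D = ((9−1)/6)² = 1.778
te_E = (2 + 4·5 + 14)/6 = 36/6 = 6; σ²_E = ((14−2)/6)² = 4.000
te_F = (2 + 4·4 + 12)/6 = 30/6 = 5; σ²_F = ((12−2)/6)² = 2.778
te_G = (11 + 4·12 + 19)/6 = 78/6 = 13; σ²_G = ((19−11)/6)² = 1.778
te_H = (4 + 4·5 + 6)/6 = 30/6 = 5; σ²_H = ((6−4)/6)² = 0.111

Forward pass:
ES_A = 0; EF_A = 5
ES_B = 0; EF_B = 5
ES_C = max(EF_A=5, EF_B=5) = 5; EF_C = 5+7 = 12
ES_D = max(EF_A=5, EF_B=5) = 5; EF_D = 5+5 = 10
ES_E = 5; EF_E = 5+6 = 11
ES_F = 11; EF_F = 11+5 = 16
ES_G = max(EF_D=10, EF_E=11) = 11; EF_G = 11+13 = 24
ES_H = max(EF_C=12, EF_F=16, EF_G=24) = 24; EF_H = 24+5 = 29
Expected project duration μ = 29 days. Critical path: B → E → G → H.

Variances on critical path: σ²_B=1.778, σ²_E=4.000, σ²_G=1.778, σ²_H=0.111.
Largest is σ²_E = 4.000.

E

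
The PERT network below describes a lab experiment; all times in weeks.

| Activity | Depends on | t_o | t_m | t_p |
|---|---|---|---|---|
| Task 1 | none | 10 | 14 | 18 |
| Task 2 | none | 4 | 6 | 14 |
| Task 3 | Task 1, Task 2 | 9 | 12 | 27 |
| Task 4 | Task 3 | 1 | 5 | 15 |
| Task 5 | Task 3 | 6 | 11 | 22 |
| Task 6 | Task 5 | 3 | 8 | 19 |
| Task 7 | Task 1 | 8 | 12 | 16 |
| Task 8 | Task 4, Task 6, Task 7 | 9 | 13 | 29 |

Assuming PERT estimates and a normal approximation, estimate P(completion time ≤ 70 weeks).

0.841

te_Task 1 = (10 + 4·14 + 18)/6 = 84/6 = 14; σ²_Task 1 = ((18−10)/6)² = 1.778
te_Task 2 = (4 + 4·6 + 14)/6 = 42/6 = 7; σ²_Task 2 = ((14−4)/6)² = 2.778
te_Task 3 = (9 + 4·12 + 27)/6 = 84/6 = 14; σ²_Task 3 = ((27−9)/6)² = 9.000
te_Task 4 = (1 + 4·5 + 15)/6 = 36/6 = 6; σ²_Task 4 = ((15−1)/6)² = 5.444
te_Task 5 = (6 + 4·11 + 22)/6 = 72/6 = 12; σ²_Task 5 = ((22−6)/6)² = 7.111
te_Task 6 = (3 + 4·8 + 19)/6 = 54/6 = 9; σ²_Task 6 = ((19−3)/6)² = 7.111
te_Task 7 = (8 + 4·12 + 16)/6 = 72/6 = 12; σ²_Task 7 = ((16−8)/6)² = 1.778
te_Task 8 = (9 + 4·13 + 29)/6 = 90/6 = 15; σ²_Task 8 = ((29−9)/6)² = 11.111

Forward pass:
ES_Task 1 = 0; EF_Task 1 = 14
ES_Task 2 = 0; EF_Task 2 = 7
ES_Task 3 = max(EF_Task 1=14, EF_Task 2=7) = 14; EF_Task 3 = 14+14 = 28
ES_Task 4 = 28; EF_Task 4 = 28+6 = 34
ES_Task 5 = 28; EF_Task 5 = 28+12 = 40
ES_Task 6 = 40; EF_Task 6 = 40+9 = 49
ES_Task 7 = 14; EF_Task 7 = 14+12 = 26
ES_Task 8 = max(EF_Task 4=34, EF_Task 6=49, EF_Task 7=26) = 49; EF_Task 8 = 49+15 = 64
Expected project duration μ = 64 weeks. Critical path: Task 1 → Task 3 → Task 5 → Task 6 → Task 8.

Variance along critical path = 1.778 + 9.000 + 7.111 + 7.111 + 11.111 = 36.111; σ = √36.111 = 6.009 weeks.
Z = (70 − 64) / 6.009 = 0.998
P(T ≤ 70) = Φ(0.998) ≈ 0.841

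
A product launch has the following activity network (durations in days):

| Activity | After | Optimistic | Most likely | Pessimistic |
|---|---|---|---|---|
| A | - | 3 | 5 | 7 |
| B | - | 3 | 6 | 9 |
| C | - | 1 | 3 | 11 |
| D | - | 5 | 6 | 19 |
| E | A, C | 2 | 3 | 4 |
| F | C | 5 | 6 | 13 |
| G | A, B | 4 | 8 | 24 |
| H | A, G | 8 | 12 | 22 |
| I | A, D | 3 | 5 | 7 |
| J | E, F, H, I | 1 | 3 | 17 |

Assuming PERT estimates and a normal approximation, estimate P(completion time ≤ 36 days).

0.656

te_A = (3 + 4·5 + 7)/6 = 30/6 = 5; σ²_A = ((7−3)/6)² = 0.444
te_B = (3 + 4·6 + 9)/6 = 36/6 = 6; σ²_B = ((9−3)/6)² = 1.000
te_C = (1 + 4·3 + 11)/6 = 24/6 = 4; σ²_C = ((11−1)/6)² = 2.778
te_D = (5 + 4·6 + 19)/6 = 48/6 = 8; σ²_D = ((19−5)/6)² = 5.444
te_E = (2 + 4·3 + 4)/6 = 18/6 = 3; σ²_E = ((4−2)/6)² = 0.111
te_F = (5 + 4·6 + 13)/6 = 42/6 = 7; σ²_F = ((13−5)/6)² = 1.778
te_G = (4 + 4·8 + 24)/6 = 60/6 = 10; σ²_G = ((24−4)/6)² = 11.111
te_H = (8 + 4·12 + 22)/6 = 78/6 = 13; σ²_H = ((22−8)/6)² = 5.444
te_I = (3 + 4·5 + 7)/6 = 30/6 = 5; σ²_I = ((7−3)/6)² = 0.444
te_J = (1 + 4·3 + 17)/6 = 30/6 = 5; σ²_J = ((17−1)/6)² = 7.111

Forward pass:
ES_A = 0; EF_A = 5
ES_B = 0; EF_B = 6
ES_C = 0; EF_C = 4
ES_D = 0; EF_D = 8
ES_E = max(EF_A=5, EF_C=4) = 5; EF_E = 5+3 = 8
ES_F = 4; EF_F = 4+7 = 11
ES_G = max(EF_A=5, EF_B=6) = 6; EF_G = 6+10 = 16
ES_H = max(EF_A=5, EF_G=16) = 16; EF_H = 16+13 = 29
ES_I = max(EF_A=5, EF_D=8) = 8; EF_I = 8+5 = 13
ES_J = max(EF_E=8, EF_F=11, EF_H=29, EF_I=13) = 29; EF_J = 29+5 = 34
Expected project duration μ = 34 days. Critical path: B → G → H → J.

Variance along critical path = 1.000 + 11.111 + 5.444 + 7.111 = 24.667; σ = √24.667 = 4.967 days.
Z = (36 − 34) / 4.967 = 0.403
P(T ≤ 36) = Φ(0.403) ≈ 0.656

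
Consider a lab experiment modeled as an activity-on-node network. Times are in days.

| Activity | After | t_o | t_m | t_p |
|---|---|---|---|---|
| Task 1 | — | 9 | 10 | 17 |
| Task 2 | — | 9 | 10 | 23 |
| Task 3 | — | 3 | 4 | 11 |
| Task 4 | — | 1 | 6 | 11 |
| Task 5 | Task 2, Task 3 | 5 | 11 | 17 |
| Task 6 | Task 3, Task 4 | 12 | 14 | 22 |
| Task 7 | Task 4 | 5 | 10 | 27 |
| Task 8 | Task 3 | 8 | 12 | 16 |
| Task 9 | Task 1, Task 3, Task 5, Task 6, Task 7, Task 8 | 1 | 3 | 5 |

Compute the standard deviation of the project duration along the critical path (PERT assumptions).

te_Task 1 = (9 + 4·10 + 17)/6 = 66/6 = 11; σ²_Task 1 = ((17−9)/6)² = 1.778
te_Task 2 = (9 + 4·10 + 23)/6 = 72/6 = 12; σ²_Task 2 = ((23−9)/6)² = 5.444
te_Task 3 = (3 + 4·4 + 11)/6 = 30/6 = 5; σ²_Task 3 = ((11−3)/6)² = 1.778
te_Task 4 = (1 + 4·6 + 11)/6 = 36/6 = 6; σ²_Task 4 = ((11−1)/6)² = 2.778
te_Task 5 = (5 + 4·11 + 17)/6 = 66/6 = 11; σ²_Task 5 = ((17−5)/6)² = 4.000
te_Task 6 = (12 + 4·14 + 22)/6 = 90/6 = 15; σ²_Task 6 = ((22−12)/6)² = 2.778
te_Task 7 = (5 + 4·10 + 27)/6 = 72/6 = 12; σ²_Task 7 = ((27−5)/6)² = 13.444
te_Task 8 = (8 + 4·12 + 16)/6 = 72/6 = 12; σ²_Task 8 = ((16−8)/6)² = 1.778
te_Task 9 = (1 + 4·3 + 5)/6 = 18/6 = 3; σ²_Task 9 = ((5−1)/6)² = 0.444

Forward pass:
ES_Task 1 = 0; EF_Task 1 = 11
ES_Task 2 = 0; EF_Task 2 = 12
ES_Task 3 = 0; EF_Task 3 = 5
ES_Task 4 = 0; EF_Task 4 = 6
ES_Task 5 = max(EF_Task 2=12, EF_Task 3=5) = 12; EF_Task 5 = 12+11 = 23
ES_Task 6 = max(EF_Task 3=5, EF_Task 4=6) = 6; EF_Task 6 = 6+15 = 21
ES_Task 7 = 6; EF_Task 7 = 6+12 = 18
ES_Task 8 = 5; EF_Task 8 = 5+12 = 17
ES_Task 9 = max(EF_Task 1=11, EF_Task 3=5, EF_Task 5=23, EF_Task 6=21, EF_Task 7=18, EF_Task 8=17) = 23; EF_Task 9 = 23+3 = 26
Expected project duration μ = 26 days. Critical path: Task 2 → Task 5 → Task 9.

Variance along critical path = 5.444 + 4.000 + 0.444 = 9.889
σ = √9.889 = 3.145 days

3.14 days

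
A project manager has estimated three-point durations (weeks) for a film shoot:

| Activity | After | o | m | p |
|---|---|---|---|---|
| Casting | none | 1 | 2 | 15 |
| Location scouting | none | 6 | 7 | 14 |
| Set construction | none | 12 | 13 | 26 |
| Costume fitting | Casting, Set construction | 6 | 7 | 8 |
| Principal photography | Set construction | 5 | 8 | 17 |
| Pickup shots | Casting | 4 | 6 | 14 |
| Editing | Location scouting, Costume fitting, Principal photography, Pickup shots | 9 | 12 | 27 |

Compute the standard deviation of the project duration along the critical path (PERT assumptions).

4.29 weeks

te_Casting = (1 + 4·2 + 15)/6 = 24/6 = 4; σ²_Casting = ((15−1)/6)² = 5.444
te_Location scouting = (6 + 4·7 + 14)/6 = 48/6 = 8; σ²_Location scouting = ((14−6)/6)² = 1.778
te_Set construction = (12 + 4·13 + 26)/6 = 90/6 = 15; σ²_Set construction = ((26−12)/6)² = 5.444
te_Costume fitting = (6 + 4·7 + 8)/6 = 42/6 = 7; σ²_Costume fitting = ((8−6)/6)² = 0.111
te_Principal photography = (5 + 4·8 + 17)/6 = 54/6 = 9; σ²_Principal photography = ((17−5)/6)² = 4.000
te_Pickup shots = (4 + 4·6 + 14)/6 = 42/6 = 7; σ²_Pickup shots = ((14−4)/6)² = 2.778
te_Editing = (9 + 4·12 + 27)/6 = 84/6 = 14; σ²_Editing = ((27−9)/6)² = 9.000

Forward pass:
ES_Casting = 0; EF_Casting = 4
ES_Location scouting = 0; EF_Location scouting = 8
ES_Set construction = 0; EF_Set construction = 15
ES_Costume fitting = max(EF_Casting=4, EF_Set construction=15) = 15; EF_Costume fitting = 15+7 = 22
ES_Principal photography = 15; EF_Principal photography = 15+9 = 24
ES_Pickup shots = 4; EF_Pickup shots = 4+7 = 11
ES_Editing = max(EF_Location scouting=8, EF_Costume fitting=22, EF_Principal photography=24, EF_Pickup shots=11) = 24; EF_Editing = 24+14 = 38
Expected project duration μ = 38 weeks. Critical path: Set construction → Principal photography → Editing.

Variance along critical path = 5.444 + 4.000 + 9.000 = 18.444
σ = √18.444 = 4.295 weeks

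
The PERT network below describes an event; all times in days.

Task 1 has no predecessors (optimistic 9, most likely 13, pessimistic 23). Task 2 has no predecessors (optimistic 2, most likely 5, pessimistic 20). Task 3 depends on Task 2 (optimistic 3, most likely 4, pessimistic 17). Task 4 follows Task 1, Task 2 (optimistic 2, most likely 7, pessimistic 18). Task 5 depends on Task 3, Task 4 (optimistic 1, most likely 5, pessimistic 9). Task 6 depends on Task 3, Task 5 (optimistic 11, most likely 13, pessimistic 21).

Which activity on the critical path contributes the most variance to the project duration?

Task 4

te_Task 1 = (9 + 4·13 + 23)/6 = 84/6 = 14; σ²_Task 1 = ((23−9)/6)² = 5.444
te_Task 2 = (2 + 4·5 + 20)/6 = 42/6 = 7; σ²_Task 2 = ((20−2)/6)² = 9.000
te_Task 3 = (3 + 4·4 + 17)/6 = 36/6 = 6; σ²_Task 3 = ((17−3)/6)² = 5.444
te_Task 4 = (2 + 4·7 + 18)/6 = 48/6 = 8; σ²_Task 4 = ((18−2)/6)² = 7.111
te_Task 5 = (1 + 4·5 + 9)/6 = 30/6 = 5; σ²_Task 5 = ((9−1)/6)² = 1.778
te_Task 6 = (11 + 4·13 + 21)/6 = 84/6 = 14; σ²_Task 6 = ((21−11)/6)² = 2.778

Forward pass:
ES_Task 1 = 0; EF_Task 1 = 14
ES_Task 2 = 0; EF_Task 2 = 7
ES_Task 3 = 7; EF_Task 3 = 7+6 = 13
ES_Task 4 = max(EF_Task 1=14, EF_Task 2=7) = 14; EF_Task 4 = 14+8 = 22
ES_Task 5 = max(EF_Task 3=13, EF_Task 4=22) = 22; EF_Task 5 = 22+5 = 27
ES_Task 6 = max(EF_Task 3=13, EF_Task 5=27) = 27; EF_Task 6 = 27+14 = 41
Expected project duration μ = 41 days. Critical path: Task 1 → Task 4 → Task 5 → Task 6.

Variances on critical path: σ²_Task 1=5.444, σ²_Task 4=7.111, σ²_Task 5=1.778, σ²_Task 6=2.778.
Largest is σ²_Task 4 = 7.111.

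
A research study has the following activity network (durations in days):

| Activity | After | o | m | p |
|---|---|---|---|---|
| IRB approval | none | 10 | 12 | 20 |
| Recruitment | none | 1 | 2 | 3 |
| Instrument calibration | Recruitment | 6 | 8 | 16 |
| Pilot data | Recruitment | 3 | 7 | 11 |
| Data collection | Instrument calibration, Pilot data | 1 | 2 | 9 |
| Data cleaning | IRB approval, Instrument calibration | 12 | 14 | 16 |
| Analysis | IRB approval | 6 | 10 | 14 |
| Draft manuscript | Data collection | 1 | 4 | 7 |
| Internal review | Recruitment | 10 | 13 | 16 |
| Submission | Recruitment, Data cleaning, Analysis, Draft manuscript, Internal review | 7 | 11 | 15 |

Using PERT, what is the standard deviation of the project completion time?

2.24 days

te_IRB approval = (10 + 4·12 + 20)/6 = 78/6 = 13; σ²_IRB approval = ((20−10)/6)² = 2.778
te_Recruitment = (1 + 4·2 + 3)/6 = 12/6 = 2; σ²_Recruitment = ((3−1)/6)² = 0.111
te_Instrument calibration = (6 + 4·8 + 16)/6 = 54/6 = 9; σ²_Instrument calibration = ((16−6)/6)² = 2.778
te_Pilot data = (3 + 4·7 + 11)/6 = 42/6 = 7; σ²_Pilot data = ((11−3)/6)² = 1.778
te_Data collection = (1 + 4·2 + 9)/6 = 18/6 = 3; σ²_Data collection = ((9−1)/6)² = 1.778
te_Data cleaning = (12 + 4·14 + 16)/6 = 84/6 = 14; σ²_Data cleaning = ((16−12)/6)² = 0.444
te_Analysis = (6 + 4·10 + 14)/6 = 60/6 = 10; σ²_Analysis = ((14−6)/6)² = 1.778
te_Draft manuscript = (1 + 4·4 + 7)/6 = 24/6 = 4; σ²_Draft manuscript = ((7−1)/6)² = 1.000
te_Internal review = (10 + 4·13 + 16)/6 = 78/6 = 13; σ²_Internal review = ((16−10)/6)² = 1.000
te_Submission = (7 + 4·11 + 15)/6 = 66/6 = 11; σ²_Submission = ((15−7)/6)² = 1.778

Forward pass:
ES_IRB approval = 0; EF_IRB approval = 13
ES_Recruitment = 0; EF_Recruitment = 2
ES_Instrument calibration = 2; EF_Instrument calibration = 2+9 = 11
ES_Pilot data = 2; EF_Pilot data = 2+7 = 9
ES_Data collection = max(EF_Instrument calibration=11, EF_Pilot data=9) = 11; EF_Data collection = 11+3 = 14
ES_Data cleaning = max(EF_IRB approval=13, EF_Instrument calibration=11) = 13; EF_Data cleaning = 13+14 = 27
ES_Analysis = 13; EF_Analysis = 13+10 = 23
ES_Draft manuscript = 14; EF_Draft manuscript = 14+4 = 18
ES_Internal review = 2; EF_Internal review = 2+13 = 15
ES_Submission = max(EF_Recruitment=2, EF_Data cleaning=27, EF_Analysis=23, EF_Draft manuscript=18, EF_Internal review=15) = 27; EF_Submission = 27+11 = 38
Expected project duration μ = 38 days. Critical path: IRB approval → Data cleaning → Submission.

Variance along critical path = 2.778 + 0.444 + 1.778 = 5.000
σ = √5.000 = 2.236 days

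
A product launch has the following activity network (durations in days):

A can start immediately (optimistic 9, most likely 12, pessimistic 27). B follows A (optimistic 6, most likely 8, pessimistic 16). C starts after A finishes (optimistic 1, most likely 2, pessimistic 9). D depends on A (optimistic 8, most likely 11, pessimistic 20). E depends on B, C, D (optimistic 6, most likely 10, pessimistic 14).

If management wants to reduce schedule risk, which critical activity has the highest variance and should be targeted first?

te_A = (9 + 4·12 + 27)/6 = 84/6 = 14; σ²_A = ((27−9)/6)² = 9.000
te_B = (6 + 4·8 + 16)/6 = 54/6 = 9; σ²_B = ((16−6)/6)² = 2.778
te_C = (1 + 4·2 + 9)/6 = 18/6 = 3; σ²_C = ((9−1)/6)² = 1.778
te_D = (8 + 4·11 + 20)/6 = 72/6 = 12; σ²_D = ((20−8)/6)² = 4.000
te_E = (6 + 4·10 + 14)/6 = 60/6 = 10; σ²_E = ((14−6)/6)² = 1.778

Forward pass:
ES_A = 0; EF_A = 14
ES_B = 14; EF_B = 14+9 = 23
ES_C = 14; EF_C = 14+3 = 17
ES_D = 14; EF_D = 14+12 = 26
ES_E = max(EF_B=23, EF_C=17, EF_D=26) = 26; EF_E = 26+10 = 36
Expected project duration μ = 36 days. Critical path: A → D → E.

Variances on critical path: σ²_A=9.000, σ²_D=4.000, σ²_E=1.778.
Largest is σ²_A = 9.000.

A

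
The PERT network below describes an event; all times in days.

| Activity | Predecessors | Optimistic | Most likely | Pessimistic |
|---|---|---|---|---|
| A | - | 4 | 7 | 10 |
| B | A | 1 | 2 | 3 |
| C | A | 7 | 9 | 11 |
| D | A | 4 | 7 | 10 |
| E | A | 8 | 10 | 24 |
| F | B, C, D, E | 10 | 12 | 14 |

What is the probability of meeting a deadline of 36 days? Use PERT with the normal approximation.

te_A = (4 + 4·7 + 10)/6 = 42/6 = 7; σ²_A = ((10−4)/6)² = 1.000
te_B = (1 + 4·2 + 3)/6 = 12/6 = 2; σ²_B = ((3−1)/6)² = 0.111
te_C = (7 + 4·9 + 11)/6 = 54/6 = 9; σ²_C = ((11−7)/6)² = 0.444
te_D = (4 + 4·7 + 10)/6 = 42/6 = 7; σ²_D = ((10−4)/6)² = 1.000
te_E = (8 + 4·10 + 24)/6 = 72/6 = 12; σ²_E = ((24−8)/6)² = 7.111
te_F = (10 + 4·12 + 14)/6 = 72/6 = 12; σ²_F = ((14−10)/6)² = 0.444

Forward pass:
ES_A = 0; EF_A = 7
ES_B = 7; EF_B = 7+2 = 9
ES_C = 7; EF_C = 7+9 = 16
ES_D = 7; EF_D = 7+7 = 14
ES_E = 7; EF_E = 7+12 = 19
ES_F = max(EF_B=9, EF_C=16, EF_D=14, EF_E=19) = 19; EF_F = 19+12 = 31
Expected project duration μ = 31 days. Critical path: A → E → F.

Variance along critical path = 1.000 + 7.111 + 0.444 = 8.556; σ = √8.556 = 2.925 days.
Z = (36 − 31) / 2.925 = 1.709
P(T ≤ 36) = Φ(1.709) ≈ 0.956

0.956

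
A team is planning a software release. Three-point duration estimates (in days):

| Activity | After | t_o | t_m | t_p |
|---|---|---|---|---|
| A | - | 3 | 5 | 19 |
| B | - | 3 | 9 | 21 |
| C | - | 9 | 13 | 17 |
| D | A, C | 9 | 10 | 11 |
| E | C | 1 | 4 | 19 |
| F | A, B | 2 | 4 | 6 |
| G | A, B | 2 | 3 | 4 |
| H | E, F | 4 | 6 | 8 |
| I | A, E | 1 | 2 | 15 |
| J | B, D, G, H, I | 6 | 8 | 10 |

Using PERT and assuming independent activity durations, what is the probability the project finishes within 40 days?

te_A = (3 + 4·5 + 19)/6 = 42/6 = 7; σ²_A = ((19−3)/6)² = 7.111
te_B = (3 + 4·9 + 21)/6 = 60/6 = 10; σ²_B = ((21−3)/6)² = 9.000
te_C = (9 + 4·13 + 17)/6 = 78/6 = 13; σ²_C = ((17−9)/6)² = 1.778
te_D = (9 + 4·10 + 11)/6 = 60/6 = 10; σ²_D = ((11−9)/6)² = 0.111
te_E = (1 + 4·4 + 19)/6 = 36/6 = 6; σ²_E = ((19−1)/6)² = 9.000
te_F = (2 + 4·4 + 6)/6 = 24/6 = 4; σ²_F = ((6−2)/6)² = 0.444
te_G = (2 + 4·3 + 4)/6 = 18/6 = 3; σ²_G = ((4−2)/6)² = 0.111
te_H = (4 + 4·6 + 8)/6 = 36/6 = 6; σ²_H = ((8−4)/6)² = 0.444
te_I = (1 + 4·2 + 15)/6 = 24/6 = 4; σ²_I = ((15−1)/6)² = 5.444
te_J = (6 + 4·8 + 10)/6 = 48/6 = 8; σ²_J = ((10−6)/6)² = 0.444

Forward pass:
ES_A = 0; EF_A = 7
ES_B = 0; EF_B = 10
ES_C = 0; EF_C = 13
ES_D = max(EF_A=7, EF_C=13) = 13; EF_D = 13+10 = 23
ES_E = 13; EF_E = 13+6 = 19
ES_F = max(EF_A=7, EF_B=10) = 10; EF_F = 10+4 = 14
ES_G = max(EF_A=7, EF_B=10) = 10; EF_G = 10+3 = 13
ES_H = max(EF_E=19, EF_F=14) = 19; EF_H = 19+6 = 25
ES_I = max(EF_A=7, EF_E=19) = 19; EF_I = 19+4 = 23
ES_J = max(EF_B=10, EF_D=23, EF_G=13, EF_H=25, EF_I=23) = 25; EF_J = 25+8 = 33
Expected project duration μ = 33 days. Critical path: C → E → H → J.

Variance along critical path = 1.778 + 9.000 + 0.444 + 0.444 = 11.667; σ = √11.667 = 3.416 days.
Z = (40 − 33) / 3.416 = 2.049
P(T ≤ 40) = Φ(2.049) ≈ 0.980

0.980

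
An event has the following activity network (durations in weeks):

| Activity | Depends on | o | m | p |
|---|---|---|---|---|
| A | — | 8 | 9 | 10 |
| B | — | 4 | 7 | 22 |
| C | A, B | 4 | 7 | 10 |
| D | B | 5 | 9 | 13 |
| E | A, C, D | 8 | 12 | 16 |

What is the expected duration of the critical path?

30 weeks

te_A = (8 + 4·9 + 10)/6 = 54/6 = 9
te_B = (4 + 4·7 + 22)/6 = 54/6 = 9
te_C = (4 + 4·7 + 10)/6 = 42/6 = 7
te_D = (5 + 4·9 + 13)/6 = 54/6 = 9
te_E = (8 + 4·12 + 16)/6 = 72/6 = 12

Forward pass:
ES_A = 0; EF_A = 9
ES_B = 0; EF_B = 9
ES_C = max(EF_A=9, EF_B=9) = 9; EF_C = 9+7 = 16
ES_D = 9; EF_D = 9+9 = 18
ES_E = max(EF_A=9, EF_C=16, EF_D=18) = 18; EF_E = 18+12 = 30
Expected project duration μ = 30 weeks. Critical path: B → D → E.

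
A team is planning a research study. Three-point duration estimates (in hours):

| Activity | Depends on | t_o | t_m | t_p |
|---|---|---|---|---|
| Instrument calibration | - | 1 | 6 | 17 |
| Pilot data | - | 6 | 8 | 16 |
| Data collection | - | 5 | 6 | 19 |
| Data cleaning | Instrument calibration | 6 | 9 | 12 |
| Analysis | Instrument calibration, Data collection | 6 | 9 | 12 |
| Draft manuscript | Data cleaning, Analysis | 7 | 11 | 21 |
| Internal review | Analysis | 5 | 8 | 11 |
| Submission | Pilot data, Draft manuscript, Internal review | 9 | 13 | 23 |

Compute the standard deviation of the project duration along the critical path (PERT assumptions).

4.16 hours

te_Instrument calibration = (1 + 4·6 + 17)/6 = 42/6 = 7; σ²_Instrument calibration = ((17−1)/6)² = 7.111
te_Pilot data = (6 + 4·8 + 16)/6 = 54/6 = 9; σ²_Pilot data = ((16−6)/6)² = 2.778
te_Data collection = (5 + 4·6 + 19)/6 = 48/6 = 8; σ²_Data collection = ((19−5)/6)² = 5.444
te_Data cleaning = (6 + 4·9 + 12)/6 = 54/6 = 9; σ²_Data cleaning = ((12−6)/6)² = 1.000
te_Analysis = (6 + 4·9 + 12)/6 = 54/6 = 9; σ²_Analysis = ((12−6)/6)² = 1.000
te_Draft manuscript = (7 + 4·11 + 21)/6 = 72/6 = 12; σ²_Draft manuscript = ((21−7)/6)² = 5.444
te_Internal review = (5 + 4·8 + 11)/6 = 48/6 = 8; σ²_Internal review = ((11−5)/6)² = 1.000
te_Submission = (9 + 4·13 + 23)/6 = 84/6 = 14; σ²_Submission = ((23−9)/6)² = 5.444

Forward pass:
ES_Instrument calibration = 0; EF_Instrument calibration = 7
ES_Pilot data = 0; EF_Pilot data = 9
ES_Data collection = 0; EF_Data collection = 8
ES_Data cleaning = 7; EF_Data cleaning = 7+9 = 16
ES_Analysis = max(EF_Instrument calibration=7, EF_Data collection=8) = 8; EF_Analysis = 8+9 = 17
ES_Draft manuscript = max(EF_Data cleaning=16, EF_Analysis=17) = 17; EF_Draft manuscript = 17+12 = 29
ES_Internal review = 17; EF_Internal review = 17+8 = 25
ES_Submission = max(EF_Pilot data=9, EF_Draft manuscript=29, EF_Internal review=25) = 29; EF_Submission = 29+14 = 43
Expected project duration μ = 43 hours. Critical path: Data collection → Analysis → Draft manuscript → Submission.

Variance along critical path = 5.444 + 1.000 + 5.444 + 5.444 = 17.333
σ = √17.333 = 4.163 hours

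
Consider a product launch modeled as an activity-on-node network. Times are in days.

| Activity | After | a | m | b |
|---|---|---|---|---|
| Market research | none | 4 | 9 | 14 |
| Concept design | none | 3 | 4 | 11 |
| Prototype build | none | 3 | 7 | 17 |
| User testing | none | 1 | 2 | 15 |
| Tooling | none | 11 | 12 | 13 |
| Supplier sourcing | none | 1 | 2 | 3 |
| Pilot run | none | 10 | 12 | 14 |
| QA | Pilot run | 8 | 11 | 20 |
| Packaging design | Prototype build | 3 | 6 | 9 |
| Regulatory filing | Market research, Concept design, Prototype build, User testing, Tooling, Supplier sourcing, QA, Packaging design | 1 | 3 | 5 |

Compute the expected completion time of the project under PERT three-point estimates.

te_Market research = (4 + 4·9 + 14)/6 = 54/6 = 9
te_Concept design = (3 + 4·4 + 11)/6 = 30/6 = 5
te_Prototype build = (3 + 4·7 + 17)/6 = 48/6 = 8
te_User testing = (1 + 4·2 + 15)/6 = 24/6 = 4
te_Tooling = (11 + 4·12 + 13)/6 = 72/6 = 12
te_Supplier sourcing = (1 + 4·2 + 3)/6 = 12/6 = 2
te_Pilot run = (10 + 4·12 + 14)/6 = 72/6 = 12
te_QA = (8 + 4·11 + 20)/6 = 72/6 = 12
te_Packaging design = (3 + 4·6 + 9)/6 = 36/6 = 6
te_Regulatory filing = (1 + 4·3 + 5)/6 = 18/6 = 3

Forward pass:
ES_Market research = 0; EF_Market research = 9
ES_Concept design = 0; EF_Concept design = 5
ES_Prototype build = 0; EF_Prototype build = 8
ES_User testing = 0; EF_User testing = 4
ES_Tooling = 0; EF_Tooling = 12
ES_Supplier sourcing = 0; EF_Supplier sourcing = 2
ES_Pilot run = 0; EF_Pilot run = 12
ES_QA = 12; EF_QA = 12+12 = 24
ES_Packaging design = 8; EF_Packaging design = 8+6 = 14
ES_Regulatory filing = max(EF_Market research=9, EF_Concept design=5, EF_Prototype build=8, EF_User testing=4, EF_Tooling=12, EF_Supplier sourcing=2, EF_QA=24, EF_Packaging design=14) = 24; EF_Regulatory filing = 24+3 = 27
Expected project duration μ = 27 days. Critical path: Pilot run → QA → Regulatory filing.

27 days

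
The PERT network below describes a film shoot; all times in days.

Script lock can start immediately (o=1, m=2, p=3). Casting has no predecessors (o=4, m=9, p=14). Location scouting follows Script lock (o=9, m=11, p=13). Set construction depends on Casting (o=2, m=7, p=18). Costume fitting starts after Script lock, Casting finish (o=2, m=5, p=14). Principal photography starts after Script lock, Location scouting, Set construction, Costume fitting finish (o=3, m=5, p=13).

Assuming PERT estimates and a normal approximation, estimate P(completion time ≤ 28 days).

te_Script lock = (1 + 4·2 + 3)/6 = 12/6 = 2; σ²_Script lock = ((3−1)/6)² = 0.111
te_Casting = (4 + 4·9 + 14)/6 = 54/6 = 9; σ²_Casting = ((14−4)/6)² = 2.778
te_Location scouting = (9 + 4·11 + 13)/6 = 66/6 = 11; σ²_Location scouting = ((13−9)/6)² = 0.444
te_Set construction = (2 + 4·7 + 18)/6 = 48/6 = 8; σ²_Set construction = ((18−2)/6)² = 7.111
te_Costume fitting = (2 + 4·5 + 14)/6 = 36/6 = 6; σ²_Costume fitting = ((14−2)/6)² = 4.000
te_Principal photography = (3 + 4·5 + 13)/6 = 36/6 = 6; σ²_Principal photography = ((13−3)/6)² = 2.778

Forward pass:
ES_Script lock = 0; EF_Script lock = 2
ES_Casting = 0; EF_Casting = 9
ES_Location scouting = 2; EF_Location scouting = 2+11 = 13
ES_Set construction = 9; EF_Set construction = 9+8 = 17
ES_Costume fitting = max(EF_Script lock=2, EF_Casting=9) = 9; EF_Costume fitting = 9+6 = 15
ES_Principal photography = max(EF_Script lock=2, EF_Location scouting=13, EF_Set construction=17, EF_Costume fitting=15) = 17; EF_Principal photography = 17+6 = 23
Expected project duration μ = 23 days. Critical path: Casting → Set construction → Principal photography.

Variance along critical path = 2.778 + 7.111 + 2.778 = 12.667; σ = √12.667 = 3.559 days.
Z = (28 − 23) / 3.559 = 1.405
P(T ≤ 28) = Φ(1.405) ≈ 0.920

0.920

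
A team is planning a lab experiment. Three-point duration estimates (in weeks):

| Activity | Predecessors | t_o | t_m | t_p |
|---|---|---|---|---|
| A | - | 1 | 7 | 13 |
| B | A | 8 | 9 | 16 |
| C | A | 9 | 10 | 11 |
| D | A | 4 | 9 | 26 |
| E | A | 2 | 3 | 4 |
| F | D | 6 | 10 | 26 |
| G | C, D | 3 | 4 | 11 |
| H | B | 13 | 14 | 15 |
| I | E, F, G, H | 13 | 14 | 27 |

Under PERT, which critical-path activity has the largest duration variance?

I

te_A = (1 + 4·7 + 13)/6 = 42/6 = 7; σ²_A = ((13−1)/6)² = 4.000
te_B = (8 + 4·9 + 16)/6 = 60/6 = 10; σ²_B = ((16−8)/6)² = 1.778
te_C = (9 + 4·10 + 11)/6 = 60/6 = 10; σ²_C = ((11−9)/6)² = 0.111
te_D = (4 + 4·9 + 26)/6 = 66/6 = 11; σ²_D = ((26−4)/6)² = 13.444
te_E = (2 + 4·3 + 4)/6 = 18/6 = 3; σ²_E = ((4−2)/6)² = 0.111
te_F = (6 + 4·10 + 26)/6 = 72/6 = 12; σ²_F = ((26−6)/6)² = 11.111
te_G = (3 + 4·4 + 11)/6 = 30/6 = 5; σ²_G = ((11−3)/6)² = 1.778
te_H = (13 + 4·14 + 15)/6 = 84/6 = 14; σ²_H = ((15−13)/6)² = 0.111
te_I = (13 + 4·14 + 27)/6 = 96/6 = 16; σ²_I = ((27−13)/6)² = 5.444

Forward pass:
ES_A = 0; EF_A = 7
ES_B = 7; EF_B = 7+10 = 17
ES_C = 7; EF_C = 7+10 = 17
ES_D = 7; EF_D = 7+11 = 18
ES_E = 7; EF_E = 7+3 = 10
ES_F = 18; EF_F = 18+12 = 30
ES_G = max(EF_C=17, EF_D=18) = 18; EF_G = 18+5 = 23
ES_H = 17; EF_H = 17+14 = 31
ES_I = max(EF_E=10, EF_F=30, EF_G=23, EF_H=31) = 31; EF_I = 31+16 = 47
Expected project duration μ = 47 weeks. Critical path: A → B → H → I.

Variances on critical path: σ²_A=4.000, σ²_B=1.778, σ²_H=0.111, σ²_I=5.444.
Largest is σ²_I = 5.444.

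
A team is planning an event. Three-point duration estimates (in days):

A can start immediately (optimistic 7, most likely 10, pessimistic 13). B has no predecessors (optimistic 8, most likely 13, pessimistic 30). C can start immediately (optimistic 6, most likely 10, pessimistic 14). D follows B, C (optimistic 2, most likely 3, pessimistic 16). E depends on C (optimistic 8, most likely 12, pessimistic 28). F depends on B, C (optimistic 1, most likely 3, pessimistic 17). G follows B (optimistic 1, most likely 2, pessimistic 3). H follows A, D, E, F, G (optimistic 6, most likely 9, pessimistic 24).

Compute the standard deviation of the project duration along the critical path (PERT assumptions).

4.68 days

te_A = (7 + 4·10 + 13)/6 = 60/6 = 10; σ²_A = ((13−7)/6)² = 1.000
te_B = (8 + 4·13 + 30)/6 = 90/6 = 15; σ²_B = ((30−8)/6)² = 13.444
te_C = (6 + 4·10 + 14)/6 = 60/6 = 10; σ²_C = ((14−6)/6)² = 1.778
te_D = (2 + 4·3 + 16)/6 = 30/6 = 5; σ²_D = ((16−2)/6)² = 5.444
te_E = (8 + 4·12 + 28)/6 = 84/6 = 14; σ²_E = ((28−8)/6)² = 11.111
te_F = (1 + 4·3 + 17)/6 = 30/6 = 5; σ²_F = ((17−1)/6)² = 7.111
te_G = (1 + 4·2 + 3)/6 = 12/6 = 2; σ²_G = ((3−1)/6)² = 0.111
te_H = (6 + 4·9 + 24)/6 = 66/6 = 11; σ²_H = ((24−6)/6)² = 9.000

Forward pass:
ES_A = 0; EF_A = 10
ES_B = 0; EF_B = 15
ES_C = 0; EF_C = 10
ES_D = max(EF_B=15, EF_C=10) = 15; EF_D = 15+5 = 20
ES_E = 10; EF_E = 10+14 = 24
ES_F = max(EF_B=15, EF_C=10) = 15; EF_F = 15+5 = 20
ES_G = 15; EF_G = 15+2 = 17
ES_H = max(EF_A=10, EF_D=20, EF_E=24, EF_F=20, EF_G=17) = 24; EF_H = 24+11 = 35
Expected project duration μ = 35 days. Critical path: C → E → H.

Variance along critical path = 1.778 + 11.111 + 9.000 = 21.889
σ = √21.889 = 4.679 days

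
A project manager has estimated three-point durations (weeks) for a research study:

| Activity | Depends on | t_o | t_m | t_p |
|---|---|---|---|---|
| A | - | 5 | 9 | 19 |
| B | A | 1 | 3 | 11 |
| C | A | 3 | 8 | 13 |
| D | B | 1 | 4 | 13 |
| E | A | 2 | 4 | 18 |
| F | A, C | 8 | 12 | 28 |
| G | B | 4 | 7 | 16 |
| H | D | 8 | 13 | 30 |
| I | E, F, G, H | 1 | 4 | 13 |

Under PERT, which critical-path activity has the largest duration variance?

H

te_A = (5 + 4·9 + 19)/6 = 60/6 = 10; σ²_A = ((19−5)/6)² = 5.444
te_B = (1 + 4·3 + 11)/6 = 24/6 = 4; σ²_B = ((11−1)/6)² = 2.778
te_C = (3 + 4·8 + 13)/6 = 48/6 = 8; σ²_C = ((13−3)/6)² = 2.778
te_D = (1 + 4·4 + 13)/6 = 30/6 = 5; σ²_D = ((13−1)/6)² = 4.000
te_E = (2 + 4·4 + 18)/6 = 36/6 = 6; σ²_E = ((18−2)/6)² = 7.111
te_F = (8 + 4·12 + 28)/6 = 84/6 = 14; σ²_F = ((28−8)/6)² = 11.111
te_G = (4 + 4·7 + 16)/6 = 48/6 = 8; σ²_G = ((16−4)/6)² = 4.000
te_H = (8 + 4·13 + 30)/6 = 90/6 = 15; σ²_H = ((30−8)/6)² = 13.444
te_I = (1 + 4·4 + 13)/6 = 30/6 = 5; σ²_I = ((13−1)/6)² = 4.000

Forward pass:
ES_A = 0; EF_A = 10
ES_B = 10; EF_B = 10+4 = 14
ES_C = 10; EF_C = 10+8 = 18
ES_D = 14; EF_D = 14+5 = 19
ES_E = 10; EF_E = 10+6 = 16
ES_F = max(EF_A=10, EF_C=18) = 18; EF_F = 18+14 = 32
ES_G = 14; EF_G = 14+8 = 22
ES_H = 19; EF_H = 19+15 = 34
ES_I = max(EF_E=16, EF_F=32, EF_G=22, EF_H=34) = 34; EF_I = 34+5 = 39
Expected project duration μ = 39 weeks. Critical path: A → B → D → H → I.

Variances on critical path: σ²_A=5.444, σ²_B=2.778, σ²_D=4.000, σ²_H=13.444, σ²_I=4.000.
Largest is σ²_H = 13.444.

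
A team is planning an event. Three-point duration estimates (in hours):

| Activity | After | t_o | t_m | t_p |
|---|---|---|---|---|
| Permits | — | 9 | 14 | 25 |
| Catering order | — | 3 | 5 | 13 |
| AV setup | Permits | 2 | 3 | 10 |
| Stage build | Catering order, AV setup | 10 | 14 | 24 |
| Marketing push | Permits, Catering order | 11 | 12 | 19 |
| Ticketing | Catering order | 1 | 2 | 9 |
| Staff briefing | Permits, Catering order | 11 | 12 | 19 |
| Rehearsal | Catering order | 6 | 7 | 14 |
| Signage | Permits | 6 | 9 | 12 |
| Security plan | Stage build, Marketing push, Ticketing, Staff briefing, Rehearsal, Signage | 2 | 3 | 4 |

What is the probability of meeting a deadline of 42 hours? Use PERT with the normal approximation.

0.906

te_Permits = (9 + 4·14 + 25)/6 = 90/6 = 15; σ²_Permits = ((25−9)/6)² = 7.111
te_Catering order = (3 + 4·5 + 13)/6 = 36/6 = 6; σ²_Catering order = ((13−3)/6)² = 2.778
te_AV setup = (2 + 4·3 + 10)/6 = 24/6 = 4; σ²_AV setup = ((10−2)/6)² = 1.778
te_Stage build = (10 + 4·14 + 24)/6 = 90/6 = 15; σ²_Stage build = ((24−10)/6)² = 5.444
te_Marketing push = (11 + 4·12 + 19)/6 = 78/6 = 13; σ²_Marketing push = ((19−11)/6)² = 1.778
te_Ticketing = (1 + 4·2 + 9)/6 = 18/6 = 3; σ²_Ticketing = ((9−1)/6)² = 1.778
te_Staff briefing = (11 + 4·12 + 19)/6 = 78/6 = 13; σ²_Staff briefing = ((19−11)/6)² = 1.778
te_Rehearsal = (6 + 4·7 + 14)/6 = 48/6 = 8; σ²_Rehearsal = ((14−6)/6)² = 1.778
te_Signage = (6 + 4·9 + 12)/6 = 54/6 = 9; σ²_Signage = ((12−6)/6)² = 1.000
te_Security plan = (2 + 4·3 + 4)/6 = 18/6 = 3; σ²_Security plan = ((4−2)/6)² = 0.111

Forward pass:
ES_Permits = 0; EF_Permits = 15
ES_Catering order = 0; EF_Catering order = 6
ES_AV setup = 15; EF_AV setup = 15+4 = 19
ES_Stage build = max(EF_Catering order=6, EF_AV setup=19) = 19; EF_Stage build = 19+15 = 34
ES_Marketing push = max(EF_Permits=15, EF_Catering order=6) = 15; EF_Marketing push = 15+13 = 28
ES_Ticketing = 6; EF_Ticketing = 6+3 = 9
ES_Staff briefing = max(EF_Permits=15, EF_Catering order=6) = 15; EF_Staff briefing = 15+13 = 28
ES_Rehearsal = 6; EF_Rehearsal = 6+8 = 14
ES_Signage = 15; EF_Signage = 15+9 = 24
ES_Security plan = max(EF_Stage build=34, EF_Marketing push=28, EF_Ticketing=9, EF_Staff briefing=28, EF_Rehearsal=14, EF_Signage=24) = 34; EF_Security plan = 34+3 = 37
Expected project duration μ = 37 hours. Critical path: Permits → AV setup → Stage build → Security plan.

Variance along critical path = 7.111 + 1.778 + 5.444 + 0.111 = 14.444; σ = √14.444 = 3.801 hours.
Z = (42 − 37) / 3.801 = 1.316
P(T ≤ 42) = Φ(1.316) ≈ 0.906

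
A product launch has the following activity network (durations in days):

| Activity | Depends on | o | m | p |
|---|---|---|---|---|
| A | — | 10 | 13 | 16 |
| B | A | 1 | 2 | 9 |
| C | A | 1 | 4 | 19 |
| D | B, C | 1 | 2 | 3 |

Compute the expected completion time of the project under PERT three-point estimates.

te_A = (10 + 4·13 + 16)/6 = 78/6 = 13
te_B = (1 + 4·2 + 9)/6 = 18/6 = 3
te_C = (1 + 4·4 + 19)/6 = 36/6 = 6
te_D = (1 + 4·2 + 3)/6 = 12/6 = 2

Forward pass:
ES_A = 0; EF_A = 13
ES_B = 13; EF_B = 13+3 = 16
ES_C = 13; EF_C = 13+6 = 19
ES_D = max(EF_B=16, EF_C=19) = 19; EF_D = 19+2 = 21
Expected project duration μ = 21 days. Critical path: A → C → D.

21 days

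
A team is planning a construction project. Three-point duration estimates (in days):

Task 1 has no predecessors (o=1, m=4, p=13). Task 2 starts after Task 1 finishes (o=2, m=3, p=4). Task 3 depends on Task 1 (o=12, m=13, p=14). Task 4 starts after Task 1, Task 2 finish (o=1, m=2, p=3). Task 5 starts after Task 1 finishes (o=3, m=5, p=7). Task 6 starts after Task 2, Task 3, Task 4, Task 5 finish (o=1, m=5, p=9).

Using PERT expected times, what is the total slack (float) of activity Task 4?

te_Task 1 = (1 + 4·4 + 13)/6 = 30/6 = 5
te_Task 2 = (2 + 4·3 + 4)/6 = 18/6 = 3
te_Task 3 = (12 + 4·13 + 14)/6 = 78/6 = 13
te_Task 4 = (1 + 4·2 + 3)/6 = 12/6 = 2
te_Task 5 = (3 + 4·5 + 7)/6 = 30/6 = 5
te_Task 6 = (1 + 4·5 + 9)/6 = 30/6 = 5

Forward pass:
ES_Task 1 = 0; EF_Task 1 = 5
ES_Task 2 = 5; EF_Task 2 = 5+3 = 8
ES_Task 3 = 5; EF_Task 3 = 5+13 = 18
ES_Task 4 = max(EF_Task 1=5, EF_Task 2=8) = 8; EF_Task 4 = 8+2 = 10
ES_Task 5 = 5; EF_Task 5 = 5+5 = 10
ES_Task 6 = max(EF_Task 2=8, EF_Task 3=18, EF_Task 4=10, EF_Task 5=10) = 18; EF_Task 6 = 18+5 = 23
Expected project duration μ = 23 days. Critical path: Task 1 → Task 3 → Task 6.

Backward pass:
LF_Task 6 = 23; LS_Task 6 = 23−5 = 18
LF_Task 5 = LS_Task 6 = 18; LS_Task 5 = 18−5 = 13
LF_Task 4 = LS_Task 6 = 18; LS_Task 4 = 18−2 = 16
LF_Task 3 = LS_Task 6 = 18; LS_Task 3 = 18−13 = 5
LF_Task 2 = min(LS_Task 4=16, LS_Task 6=18) = 16; LS_Task 2 = 16−3 = 13
LF_Task 1 = min(LS_Task 2=13, LS_Task 3=5, LS_Task 4=16, LS_Task 5=13) = 5; LS_Task 1 = 5−5 = 0
Slack_Task 4 = LS_Task 4 − ES_Task 4 = 16 − 8 = 8

8 days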